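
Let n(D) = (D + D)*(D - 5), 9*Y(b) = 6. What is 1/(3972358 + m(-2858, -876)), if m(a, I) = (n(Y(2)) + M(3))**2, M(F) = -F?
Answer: 81/321767239 ≈ 2.5173e-7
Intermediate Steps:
Y(b) = 2/3 (Y(b) = (1/9)*6 = 2/3)
n(D) = 2*D*(-5 + D) (n(D) = (2*D)*(-5 + D) = 2*D*(-5 + D))
m(a, I) = 6241/81 (m(a, I) = (2*(2/3)*(-5 + 2/3) - 1*3)**2 = (2*(2/3)*(-13/3) - 3)**2 = (-52/9 - 3)**2 = (-79/9)**2 = 6241/81)
1/(3972358 + m(-2858, -876)) = 1/(3972358 + 6241/81) = 1/(321767239/81) = 81/321767239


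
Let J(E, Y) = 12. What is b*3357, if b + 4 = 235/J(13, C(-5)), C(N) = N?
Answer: 209253/4 ≈ 52313.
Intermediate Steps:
b = 187/12 (b = -4 + 235/12 = 187/12 ≈ 15.583)
b*3357 = (187/12)*3357 = 209253/4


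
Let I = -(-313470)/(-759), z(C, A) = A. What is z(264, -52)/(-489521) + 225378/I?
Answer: -1550710685713/2841669405 ≈ -545.70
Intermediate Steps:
I = -104490/253 (I = -(-313470)*(-1)/759 = -215*486/253 = -104490/253 ≈ -413.00)
z(264, -52)/(-489521) + 225378/I = -52/(-489521) + 225378/(-104490/253) = -52*(-1/489521) + 225378*(-253/104490) = 52/489521 - 3167813/5805 = -1550710685713/2841669405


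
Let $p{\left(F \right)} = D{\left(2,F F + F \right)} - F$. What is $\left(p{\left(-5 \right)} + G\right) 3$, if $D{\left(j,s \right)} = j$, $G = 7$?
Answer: $42$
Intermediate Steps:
$p{\left(F \right)} = 2 - F$
$\left(p{\left(-5 \right)} + G\right) 3 = \left(\left(2 - -5\right) + 7\right) 3 = \left(\left(2 + 5\right) + 7\right) 3 = \left(7 + 7\right) 3 = 14 \cdot 3 = 42$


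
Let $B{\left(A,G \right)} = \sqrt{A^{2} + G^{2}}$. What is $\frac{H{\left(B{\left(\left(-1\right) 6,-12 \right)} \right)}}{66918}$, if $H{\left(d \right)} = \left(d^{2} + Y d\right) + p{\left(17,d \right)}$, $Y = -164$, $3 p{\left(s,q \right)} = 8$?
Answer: $\frac{274}{100377} - \frac{164 \sqrt{5}}{11153} \approx -0.030151$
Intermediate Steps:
$p{\left(s,q \right)} = \frac{8}{3}$ ($p{\left(s,q \right)} = \frac{1}{3} \cdot 8 = \frac{8}{3}$)
$H{\left(d \right)} = \frac{8}{3} + d^{2} - 164 d$ ($H{\left(d \right)} = \left(d^{2} - 164 d\right) + \frac{8}{3} = \frac{8}{3} + d^{2} - 164 d$)
$\frac{H{\left(B{\left(\left(-1\right) 6,-12 \right)} \right)}}{66918} = \frac{\frac{8}{3} + \left(\sqrt{\left(\left(-1\right) 6\right)^{2} + \left(-12\right)^{2}}\right)^{2} - 164 \sqrt{\left(\left(-1\right) 6\right)^{2} + \left(-12\right)^{2}}}{66918} = \left(\frac{8}{3} + \left(\sqrt{\left(-6\right)^{2} + 144}\right)^{2} - 164 \sqrt{\left(-6\right)^{2} + 144}\right) \frac{1}{66918} = \left(\frac{8}{3} + \left(\sqrt{36 + 144}\right)^{2} - 164 \sqrt{36 + 144}\right) \frac{1}{66918} = \left(\frac{8}{3} + \left(\sqrt{180}\right)^{2} - 164 \sqrt{180}\right) \frac{1}{66918} = \left(\frac{8}{3} + \left(6 \sqrt{5}\right)^{2} - 164 \cdot 6 \sqrt{5}\right) \frac{1}{66918} = \left(\frac{8}{3} + 180 - 984 \sqrt{5}\right) \frac{1}{66918} = \left(\frac{548}{3} - 984 \sqrt{5}\right) \frac{1}{66918} = \frac{274}{100377} - \frac{164 \sqrt{5}}{11153}$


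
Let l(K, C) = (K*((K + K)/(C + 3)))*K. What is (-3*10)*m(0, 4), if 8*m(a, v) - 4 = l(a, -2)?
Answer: -15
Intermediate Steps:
l(K, C) = 2*K³/(3 + C) (l(K, C) = (K*((2*K)/(3 + C)))*K = (K*(2*K/(3 + C)))*K = (2*K²/(3 + C))*K = 2*K³/(3 + C))
m(a, v) = ½ + a³/4 (m(a, v) = ½ + (2*a³/(3 - 2))/8 = ½ + (2*a³/1)/8 = ½ + (2*a³*1)/8 = ½ + (2*a³)/8 = ½ + a³/4)
(-3*10)*m(0, 4) = (-3*10)*(½ + (¼)*0³) = -30*(½ + (¼)*0) = -30*(½ + 0) = -30*½ = -15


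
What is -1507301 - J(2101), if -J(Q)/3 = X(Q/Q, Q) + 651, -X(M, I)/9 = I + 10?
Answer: -1562345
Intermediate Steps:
X(M, I) = -90 - 9*I (X(M, I) = -9*(I + 10) = -9*(10 + I) = -90 - 9*I)
J(Q) = -1683 + 27*Q (J(Q) = -3*((-90 - 9*Q) + 651) = -3*(561 - 9*Q) = -1683 + 27*Q)
-1507301 - J(2101) = -1507301 - (-1683 + 27*2101) = -1507301 - (-1683 + 56727) = -1507301 - 1*55044 = -1507301 - 55044 = -1562345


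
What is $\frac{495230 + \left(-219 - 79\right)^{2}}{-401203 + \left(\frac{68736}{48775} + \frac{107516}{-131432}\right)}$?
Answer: $- \frac{936001476864300}{642986619182587} \approx -1.4557$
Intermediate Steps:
$\frac{495230 + \left(-219 - 79\right)^{2}}{-401203 + \left(\frac{68736}{48775} + \frac{107516}{-131432}\right)} = \frac{495230 + \left(-298\right)^{2}}{-401203 + \left(68736 \cdot \frac{1}{48775} + 107516 \left(- \frac{1}{131432}\right)\right)} = \frac{495230 + 88804}{-401203 + \left(\frac{68736}{48775} - \frac{26879}{32858}\right)} = \frac{584034}{-401203 + \frac{947504263}{1602648950}} = \frac{584034}{- \frac{642986619182587}{1602648950}} = 584034 \left(- \frac{1602648950}{642986619182587}\right) = - \frac{936001476864300}{642986619182587}$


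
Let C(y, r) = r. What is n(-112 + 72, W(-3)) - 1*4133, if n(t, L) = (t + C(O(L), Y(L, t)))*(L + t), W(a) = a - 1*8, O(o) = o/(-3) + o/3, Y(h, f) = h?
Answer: -1532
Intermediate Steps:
O(o) = 0 (O(o) = o*(-⅓) + o*(⅓) = -o/3 + o/3 = 0)
W(a) = -8 + a (W(a) = a - 8 = -8 + a)
n(t, L) = (L + t)² (n(t, L) = (t + L)*(L + t) = (L + t)*(L + t) = (L + t)²)
n(-112 + 72, W(-3)) - 1*4133 = ((-8 - 3)² + (-112 + 72)² + 2*(-8 - 3)*(-112 + 72)) - 1*4133 = ((-11)² + (-40)² + 2*(-11)*(-40)) - 4133 = (121 + 1600 + 880) - 4133 = 2601 - 4133 = -1532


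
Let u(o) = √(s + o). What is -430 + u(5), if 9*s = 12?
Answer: -430 + √57/3 ≈ -427.48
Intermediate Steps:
s = 4/3 (s = (⅑)*12 = 4/3 ≈ 1.3333)
u(o) = √(4/3 + o)
-430 + u(5) = -430 + √(12 + 9*5)/3 = -430 + √(12 + 45)/3 = -430 + √57/3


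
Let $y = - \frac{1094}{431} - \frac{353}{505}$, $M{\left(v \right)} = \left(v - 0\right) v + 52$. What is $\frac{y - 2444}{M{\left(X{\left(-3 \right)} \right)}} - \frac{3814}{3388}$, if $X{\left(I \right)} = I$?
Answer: $- \frac{927634068687}{22491161770} \approx -41.244$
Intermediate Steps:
$M{\left(v \right)} = 52 + v^{2}$ ($M{\left(v \right)} = \left(v + 0\right) v + 52 = v v + 52 = v^{2} + 52 = 52 + v^{2}$)
$y = - \frac{704613}{217655}$ ($y = \left(-1094\right) \frac{1}{431} - \frac{353}{505} = - \frac{1094}{431} - \frac{353}{505} = - \frac{704613}{217655} \approx -3.2373$)
$\frac{y - 2444}{M{\left(X{\left(-3 \right)} \right)}} - \frac{3814}{3388} = \frac{- \frac{704613}{217655} - 2444}{52 + \left(-3\right)^{2}} - \frac{3814}{3388} = \frac{- \frac{704613}{217655} - 2444}{52 + 9} - \frac{1907}{1694} = - \frac{532653433}{217655 \cdot 61} - \frac{1907}{1694} = \left(- \frac{532653433}{217655}\right) \frac{1}{61} - \frac{1907}{1694} = - \frac{532653433}{13276955} - \frac{1907}{1694} = - \frac{927634068687}{22491161770}$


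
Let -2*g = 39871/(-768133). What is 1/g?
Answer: 1536266/39871 ≈ 38.531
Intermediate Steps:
g = 39871/1536266 (g = -39871/(2*(-768133)) = -39871*(-1)/(2*768133) = -½*(-39871/768133) = 39871/1536266 ≈ 0.025953)
1/g = 1/(39871/1536266) = 1536266/39871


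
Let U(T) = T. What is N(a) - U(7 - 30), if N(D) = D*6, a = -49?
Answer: -271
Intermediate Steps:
N(D) = 6*D
N(a) - U(7 - 30) = 6*(-49) - (7 - 30) = -294 - 1*(-23) = -294 + 23 = -271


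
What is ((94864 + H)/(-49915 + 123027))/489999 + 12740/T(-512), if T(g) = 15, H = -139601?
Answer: 30427202605471/35824806888 ≈ 849.33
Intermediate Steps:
((94864 + H)/(-49915 + 123027))/489999 + 12740/T(-512) = ((94864 - 139601)/(-49915 + 123027))/489999 + 12740/15 = -44737/73112*(1/489999) + 12740*(1/15) = -44737*1/73112*(1/489999) + 2548/3 = -44737/73112*1/489999 + 2548/3 = -44737/35824806888 + 2548/3 = 30427202605471/35824806888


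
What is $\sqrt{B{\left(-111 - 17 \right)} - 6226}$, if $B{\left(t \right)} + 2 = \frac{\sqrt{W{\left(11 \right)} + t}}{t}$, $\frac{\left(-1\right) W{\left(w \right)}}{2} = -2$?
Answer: $\frac{\sqrt{-398592 - i \sqrt{31}}}{8} \approx 0.00055118 - 78.918 i$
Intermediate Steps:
$W{\left(w \right)} = 4$ ($W{\left(w \right)} = \left(-2\right) \left(-2\right) = 4$)
$B{\left(t \right)} = -2 + \frac{\sqrt{4 + t}}{t}$
$\sqrt{B{\left(-111 - 17 \right)} - 6226} = \sqrt{\left(-2 + \frac{\sqrt{4 - 128}}{-111 - 17}\right) - 6226} = \sqrt{\left(-2 + \frac{\sqrt{4 - 128}}{-128}\right) - 6226} = \sqrt{\left(-2 - \frac{\sqrt{-124}}{128}\right) - 6226} = \sqrt{\left(-2 - \frac{2 i \sqrt{31}}{128}\right) - 6226} = \sqrt{\left(-2 - \frac{i \sqrt{31}}{64}\right) - 6226} = \sqrt{-6228 - \frac{i \sqrt{31}}{64}}$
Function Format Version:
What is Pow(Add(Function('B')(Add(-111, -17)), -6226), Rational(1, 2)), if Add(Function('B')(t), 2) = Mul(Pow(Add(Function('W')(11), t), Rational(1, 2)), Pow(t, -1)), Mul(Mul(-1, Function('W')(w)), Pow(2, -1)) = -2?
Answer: Mul(Rational(1, 8), Pow(Add(-398592, Mul(-1, I, Pow(31, Rational(1, 2)))), Rational(1, 2))) ≈ Add(0.00055118, Mul(-78.918, I))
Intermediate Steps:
Function('W')(w) = 4 (Function('W')(w) = Mul(-2, -2) = 4)
Function('B')(t) = Add(-2, Mul(Pow(t, -1), Pow(Add(4, t), Rational(1, 2)))) (Function('B')(t) = Add(-2, Mul(Pow(Add(4, t), Rational(1, 2)), Pow(t, -1))) = Add(-2, Mul(Pow(t, -1), Pow(Add(4, t), Rational(1, 2)))))
Pow(Add(Function('B')(Add(-111, -17)), -6226), Rational(1, 2)) = Pow(Add(Add(-2, Mul(Pow(Add(-111, -17), -1), Pow(Add(4, Add(-111, -17)), Rational(1, 2)))), -6226), Rational(1, 2)) = Pow(Add(Add(-2, Mul(Pow(-128, -1), Pow(Add(4, -128), Rational(1, 2)))), -6226), Rational(1, 2)) = Pow(Add(Add(-2, Mul(Rational(-1, 128), Pow(-124, Rational(1, 2)))), -6226), Rational(1, 2)) = Pow(Add(Add(-2, Mul(Rational(-1, 128), Mul(2, I, Pow(31, Rational(1, 2))))), -6226), Rational(1, 2)) = Pow(Add(Add(-2, Mul(Rational(-1, 64), I, Pow(31, Rational(1, 2)))), -6226), Rational(1, 2)) = Pow(Add(-6228, Mul(Rational(-1, 64), I, Pow(31, Rational(1, 2)))), Rational(1, 2))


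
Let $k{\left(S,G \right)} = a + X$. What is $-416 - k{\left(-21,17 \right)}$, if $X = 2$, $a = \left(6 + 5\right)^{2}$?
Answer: $-539$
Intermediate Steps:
$a = 121$ ($a = 11^{2} = 121$)
$k{\left(S,G \right)} = 123$ ($k{\left(S,G \right)} = 121 + 2 = 123$)
$-416 - k{\left(-21,17 \right)} = -416 - 123 = -539$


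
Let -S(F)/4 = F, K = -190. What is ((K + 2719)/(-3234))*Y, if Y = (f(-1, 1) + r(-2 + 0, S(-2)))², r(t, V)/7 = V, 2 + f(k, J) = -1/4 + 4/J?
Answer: -83457/32 ≈ -2608.0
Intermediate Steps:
f(k, J) = -9/4 + 4/J (f(k, J) = -2 + (-1/4 + 4/J) = -2 + (-1*¼ + 4/J) = -2 + (-¼ + 4/J) = -9/4 + 4/J)
S(F) = -4*F
r(t, V) = 7*V
Y = 53361/16 (Y = ((-9/4 + 4/1) + 7*(-4*(-2)))² = ((-9/4 + 4*1) + 7*8)² = ((-9/4 + 4) + 56)² = (7/4 + 56)² = (231/4)² = 53361/16 ≈ 3335.1)
((K + 2719)/(-3234))*Y = ((-190 + 2719)/(-3234))*(53361/16) = (2529*(-1/3234))*(53361/16) = -843/1078*53361/16 = -83457/32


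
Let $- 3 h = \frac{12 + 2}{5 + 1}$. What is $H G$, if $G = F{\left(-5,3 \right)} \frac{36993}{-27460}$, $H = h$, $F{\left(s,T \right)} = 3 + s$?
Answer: $- \frac{86317}{41190} \approx -2.0956$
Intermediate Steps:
$h = - \frac{7}{9}$ ($h = - \frac{\left(12 + 2\right) \frac{1}{5 + 1}}{3} = - \frac{14 \cdot \frac{1}{6}}{3} = \left(- \frac{1}{3}\right) \frac{7}{3} = - \frac{7}{9} \approx -0.77778$)
$H = - \frac{7}{9} \approx -0.77778$
$G = \frac{36993}{13730}$ ($G = \left(3 - 5\right) \frac{36993}{-27460} = - 2 \cdot 36993 \left(- \frac{1}{27460}\right) = \left(-2\right) \left(- \frac{36993}{27460}\right) = \frac{36993}{13730} \approx 2.6943$)
$H G = \left(- \frac{7}{9}\right) \frac{36993}{13730} = - \frac{86317}{41190}$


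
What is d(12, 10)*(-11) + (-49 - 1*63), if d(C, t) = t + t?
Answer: -332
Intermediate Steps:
d(C, t) = 2*t
d(12, 10)*(-11) + (-49 - 1*63) = (2*10)*(-11) + (-49 - 1*63) = 20*(-11) + (-49 - 63) = -220 - 112 = -332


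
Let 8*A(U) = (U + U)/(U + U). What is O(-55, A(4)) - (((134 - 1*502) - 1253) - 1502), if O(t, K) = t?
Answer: 3068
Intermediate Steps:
A(U) = ⅛ (A(U) = ((U + U)/(U + U))/8 = ((2*U)/((2*U)))/8 = ((2*U)*(1/(2*U)))/8 = (⅛)*1 = ⅛)
O(-55, A(4)) - (((134 - 1*502) - 1253) - 1502) = -55 - (((134 - 1*502) - 1253) - 1502) = -55 - (((134 - 502) - 1253) - 1502) = -55 - ((-368 - 1253) - 1502) = -55 - (-1621 - 1502) = -55 - 1*(-3123) = -55 + 3123 = 3068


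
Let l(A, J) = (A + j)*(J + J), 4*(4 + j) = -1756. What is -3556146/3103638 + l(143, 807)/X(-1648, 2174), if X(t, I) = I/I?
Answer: -250464179291/517273 ≈ -4.8420e+5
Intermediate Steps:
j = -443 (j = -4 + (¼)*(-1756) = -4 - 439 = -443)
l(A, J) = 2*J*(-443 + A) (l(A, J) = (A - 443)*(J + J) = (-443 + A)*(2*J) = 2*J*(-443 + A))
X(t, I) = 1
-3556146/3103638 + l(143, 807)/X(-1648, 2174) = -3556146/3103638 + (2*807*(-443 + 143))/1 = -3556146*1/3103638 + (2*807*(-300))*1 = -592691/517273 - 484200*1 = -592691/517273 - 484200 = -250464179291/517273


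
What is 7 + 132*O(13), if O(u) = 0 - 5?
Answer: -653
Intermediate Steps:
O(u) = -5
7 + 132*O(13) = 7 + 132*(-5) = 7 - 660 = -653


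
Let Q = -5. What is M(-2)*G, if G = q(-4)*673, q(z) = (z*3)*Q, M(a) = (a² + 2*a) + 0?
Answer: 0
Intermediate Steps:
M(a) = a² + 2*a
q(z) = -15*z (q(z) = (z*3)*(-5) = (3*z)*(-5) = -15*z)
G = 40380 (G = -15*(-4)*673 = 60*673 = 40380)
M(-2)*G = -2*(2 - 2)*40380 = -2*0*40380 = 0*40380 = 0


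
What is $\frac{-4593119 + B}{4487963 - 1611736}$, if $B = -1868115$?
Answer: $- \frac{6461234}{2876227} \approx -2.2464$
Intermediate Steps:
$\frac{-4593119 + B}{4487963 - 1611736} = \frac{-4593119 - 1868115}{4487963 - 1611736} = - \frac{6461234}{2876227}$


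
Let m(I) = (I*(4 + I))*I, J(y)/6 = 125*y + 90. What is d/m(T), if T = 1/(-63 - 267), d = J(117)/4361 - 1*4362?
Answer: -680445245304000/5752159 ≈ -1.1829e+8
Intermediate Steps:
J(y) = 540 + 750*y (J(y) = 6*(125*y + 90) = 6*(90 + 125*y) = 540 + 750*y)
d = -18934392/4361 (d = (540 + 750*117)/4361 - 1*4362 = (540 + 87750)*(1/4361) - 4362 = 88290*(1/4361) - 4362 = 88290/4361 - 4362 = -18934392/4361 ≈ -4341.8)
T = -1/330 (T = 1/(-330) = -1/330 ≈ -0.0030303)
m(I) = I**2*(4 + I)
d/m(T) = -18934392*108900/(4 - 1/330)/4361 = -18934392/(4361*((1/108900)*(1319/330))) = -18934392/(4361*1319/35937000) = -18934392/4361*35937000/1319 = -680445245304000/5752159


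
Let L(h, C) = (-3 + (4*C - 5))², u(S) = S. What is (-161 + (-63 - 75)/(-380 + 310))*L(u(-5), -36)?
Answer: -128596864/35 ≈ -3.6742e+6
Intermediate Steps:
L(h, C) = (-8 + 4*C)² (L(h, C) = (-3 + (-5 + 4*C))² = (-8 + 4*C)²)
(-161 + (-63 - 75)/(-380 + 310))*L(u(-5), -36) = (-161 + (-63 - 75)/(-380 + 310))*(16*(-2 - 36)²) = (-161 - 138/(-70))*(16*(-38)²) = (-161 - 138*(-1/70))*(16*1444) = (-161 + 69/35)*23104 = -5566/35*23104 = -128596864/35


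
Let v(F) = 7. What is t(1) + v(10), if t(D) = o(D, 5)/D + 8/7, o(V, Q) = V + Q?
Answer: 99/7 ≈ 14.143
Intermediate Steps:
o(V, Q) = Q + V
t(D) = 8/7 + (5 + D)/D (t(D) = (5 + D)/D + 8/7 = 8/7 + (5 + D)/D)
t(1) + v(10) = (15/7 + 5/1) + 7 = (15/7 + 5*1) + 7 = (15/7 + 5) + 7 = 50/7 + 7 = 99/7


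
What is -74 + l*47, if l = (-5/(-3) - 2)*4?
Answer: -410/3 ≈ -136.67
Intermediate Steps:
l = -4/3 (l = (-5*(-⅓) - 2)*4 = (5/3 - 2)*4 = -⅓*4 = -4/3 ≈ -1.3333)
-74 + l*47 = -74 - 4/3*47 = -74 - 188/3 = -410/3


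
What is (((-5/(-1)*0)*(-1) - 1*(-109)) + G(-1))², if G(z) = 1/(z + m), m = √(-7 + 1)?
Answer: 6*(-9937*I + 3924*√6)/(-5*I + 2*√6) ≈ 11850.0 - 76.184*I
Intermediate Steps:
m = I*√6 (m = √(-6) = I*√6 ≈ 2.4495*I)
G(z) = 1/(z + I*√6)
(((-5/(-1)*0)*(-1) - 1*(-109)) + G(-1))² = (((-5/(-1)*0)*(-1) - 1*(-109)) + 1/(-1 + I*√6))² = (((-5*(-1)*0)*(-1) + 109) + 1/(-1 + I*√6))² = (((5*0)*(-1) + 109) + 1/(-1 + I*√6))² = ((0*(-1) + 109) + 1/(-1 + I*√6))² = ((0 + 109) + 1/(-1 + I*√6))² = (109 + 1/(-1 + I*√6))²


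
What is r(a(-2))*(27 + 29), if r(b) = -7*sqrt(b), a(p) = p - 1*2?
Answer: -784*I ≈ -784.0*I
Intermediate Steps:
a(p) = -2 + p (a(p) = p - 2 = -2 + p)
r(a(-2))*(27 + 29) = (-7*sqrt(-2 - 2))*(27 + 29) = -14*I*56 = -784*I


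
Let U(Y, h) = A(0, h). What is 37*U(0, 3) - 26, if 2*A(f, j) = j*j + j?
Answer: 196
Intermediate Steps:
A(f, j) = j/2 + j²/2 (A(f, j) = (j*j + j)/2 = (j² + j)/2 = (j + j²)/2 = j/2 + j²/2)
U(Y, h) = h*(1 + h)/2
37*U(0, 3) - 26 = 37*((½)*3*(1 + 3)) - 26 = 37*((½)*3*4) - 26 = 37*6 - 26 = 222 - 26 = 196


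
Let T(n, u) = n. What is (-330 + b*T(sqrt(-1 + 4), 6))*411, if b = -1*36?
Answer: -135630 - 14796*sqrt(3) ≈ -1.6126e+5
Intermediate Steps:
b = -36
(-330 + b*T(sqrt(-1 + 4), 6))*411 = (-330 - 36*sqrt(-1 + 4))*411 = (-330 - 36*sqrt(3))*411 = -135630 - 14796*sqrt(3)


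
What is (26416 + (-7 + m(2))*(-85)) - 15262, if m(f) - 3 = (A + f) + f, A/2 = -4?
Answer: 11834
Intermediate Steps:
A = -8 (A = 2*(-4) = -8)
m(f) = -5 + 2*f (m(f) = 3 + ((-8 + f) + f) = 3 + (-8 + 2*f) = -5 + 2*f)
(26416 + (-7 + m(2))*(-85)) - 15262 = (26416 + (-7 + (-5 + 2*2))*(-85)) - 15262 = (26416 + (-7 + (-5 + 4))*(-85)) - 15262 = (26416 + (-7 - 1)*(-85)) - 15262 = (26416 - 8*(-85)) - 15262 = (26416 + 680) - 15262 = 27096 - 15262 = 11834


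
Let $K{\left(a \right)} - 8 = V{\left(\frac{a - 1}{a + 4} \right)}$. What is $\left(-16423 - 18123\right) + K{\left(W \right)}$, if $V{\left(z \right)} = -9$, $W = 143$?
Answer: $-34547$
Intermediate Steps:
$K{\left(a \right)} = -1$ ($K{\left(a \right)} = 8 - 9 = -1$)
$\left(-16423 - 18123\right) + K{\left(W \right)} = \left(-16423 - 18123\right) - 1 = -34546 - 1 = -34547$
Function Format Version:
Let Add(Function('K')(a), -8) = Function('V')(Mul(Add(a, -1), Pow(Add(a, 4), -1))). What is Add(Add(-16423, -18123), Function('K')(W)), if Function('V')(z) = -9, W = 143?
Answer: -34547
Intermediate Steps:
Function('K')(a) = -1 (Function('K')(a) = Add(8, -9) = -1)
Add(Add(-16423, -18123), Function('K')(W)) = Add(Add(-16423, -18123), -1) = Add(-34546, -1) = -34547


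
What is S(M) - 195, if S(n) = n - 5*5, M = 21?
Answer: -199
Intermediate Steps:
S(n) = -25 + n (S(n) = n - 25 = -25 + n)
S(M) - 195 = (-25 + 21) - 195 = -4 - 195 = -199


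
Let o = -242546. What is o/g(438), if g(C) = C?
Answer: -121273/219 ≈ -553.76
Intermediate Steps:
o/g(438) = -242546/438 = -242546*1/438 = -121273/219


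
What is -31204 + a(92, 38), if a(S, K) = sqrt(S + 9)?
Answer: -31204 + sqrt(101) ≈ -31194.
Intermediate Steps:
a(S, K) = sqrt(9 + S)
-31204 + a(92, 38) = -31204 + sqrt(9 + 92) = -31204 + sqrt(101)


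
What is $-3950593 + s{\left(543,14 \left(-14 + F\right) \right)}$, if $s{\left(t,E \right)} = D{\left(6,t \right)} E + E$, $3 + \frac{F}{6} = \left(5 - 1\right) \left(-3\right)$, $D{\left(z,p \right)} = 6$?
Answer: $-3960785$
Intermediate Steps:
$F = -90$ ($F = -18 + 6 \left(5 - 1\right) \left(-3\right) = -18 + 6 \cdot 4 \left(-3\right) = -18 + 6 \left(-12\right) = -18 - 72 = -90$)
$s{\left(t,E \right)} = 7 E$ ($s{\left(t,E \right)} = 6 E + E = 7 E$)
$-3950593 + s{\left(543,14 \left(-14 + F\right) \right)} = -3950593 + 7 \cdot 14 \left(-14 - 90\right) = -3950593 + 7 \cdot 14 \left(-104\right) = -3950593 + 7 \left(-1456\right) = -3950593 - 10192 = -3960785$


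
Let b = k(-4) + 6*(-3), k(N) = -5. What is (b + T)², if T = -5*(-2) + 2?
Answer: 121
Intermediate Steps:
T = 12 (T = 10 + 2 = 12)
b = -23 (b = -5 + 6*(-3) = -5 - 18 = -23)
(b + T)² = (-23 + 12)² = (-11)² = 121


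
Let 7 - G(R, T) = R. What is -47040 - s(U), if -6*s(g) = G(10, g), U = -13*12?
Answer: -94081/2 ≈ -47041.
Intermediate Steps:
G(R, T) = 7 - R
U = -156
s(g) = ½ (s(g) = -(7 - 1*10)/6 = -(7 - 10)/6 = -⅙*(-3) = ½)
-47040 - s(U) = -47040 - 1*½ = -47040 - ½ = -94081/2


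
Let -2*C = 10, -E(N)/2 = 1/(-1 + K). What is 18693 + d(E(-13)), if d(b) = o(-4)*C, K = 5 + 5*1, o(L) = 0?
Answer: 18693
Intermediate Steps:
K = 10 (K = 5 + 5 = 10)
E(N) = -2/9 (E(N) = -2/(-1 + 10) = -2/9)
C = -5 (C = -½*10 = -5)
d(b) = 0 (d(b) = 0*(-5) = 0)
18693 + d(E(-13)) = 18693 + 0 = 18693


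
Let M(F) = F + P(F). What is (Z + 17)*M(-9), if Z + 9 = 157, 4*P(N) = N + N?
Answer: -4455/2 ≈ -2227.5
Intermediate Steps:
P(N) = N/2 (P(N) = (N + N)/4 = (2*N)/4 = N/2)
M(F) = 3*F/2 (M(F) = F + F/2 = 3*F/2)
Z = 148 (Z = -9 + 157 = 148)
(Z + 17)*M(-9) = (148 + 17)*((3/2)*(-9)) = 165*(-27/2) = -4455/2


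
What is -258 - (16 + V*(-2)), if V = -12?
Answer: -298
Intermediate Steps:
-258 - (16 + V*(-2)) = -258 - (16 - 12*(-2)) = -258 - (16 + 24) = -258 - 1*40 = -258 - 40 = -298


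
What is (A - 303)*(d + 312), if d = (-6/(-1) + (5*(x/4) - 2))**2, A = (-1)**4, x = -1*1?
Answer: -772063/8 ≈ -96508.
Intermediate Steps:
x = -1
A = 1
d = 121/16 (d = (-6/(-1) + (5*(-1/4) - 2))**2 = (-6*(-1) + (5*(-1*1/4) - 2))**2 = (6 + (5*(-1/4) - 2))**2 = (6 + (-5/4 - 2))**2 = (6 - 13/4)**2 = (11/4)**2 = 121/16 ≈ 7.5625)
(A - 303)*(d + 312) = (1 - 303)*(121/16 + 312) = -302*5113/16 = -772063/8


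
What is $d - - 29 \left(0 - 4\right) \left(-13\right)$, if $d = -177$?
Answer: $1331$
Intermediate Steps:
$d - - 29 \left(0 - 4\right) \left(-13\right) = -177 - - 29 \left(0 - 4\right) \left(-13\right) = -177 - \left(-29\right) \left(-4\right) \left(-13\right) = -177 - 116 \left(-13\right) = -177 - -1508 = -177 + 1508 = 1331$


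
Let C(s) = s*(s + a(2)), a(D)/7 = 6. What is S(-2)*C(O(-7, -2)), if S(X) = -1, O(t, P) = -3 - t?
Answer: -184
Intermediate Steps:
a(D) = 42 (a(D) = 7*6 = 42)
C(s) = s*(42 + s) (C(s) = s*(s + 42) = s*(42 + s))
S(-2)*C(O(-7, -2)) = -(-3 - 1*(-7))*(42 + (-3 - 1*(-7))) = -(-3 + 7)*(42 + (-3 + 7)) = -4*(42 + 4) = -4*46 = -1*184 = -184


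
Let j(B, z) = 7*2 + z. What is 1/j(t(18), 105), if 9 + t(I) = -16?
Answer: 1/119 ≈ 0.0084034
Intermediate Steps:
t(I) = -25 (t(I) = -9 - 16 = -25)
j(B, z) = 14 + z
1/j(t(18), 105) = 1/(14 + 105) = 1/119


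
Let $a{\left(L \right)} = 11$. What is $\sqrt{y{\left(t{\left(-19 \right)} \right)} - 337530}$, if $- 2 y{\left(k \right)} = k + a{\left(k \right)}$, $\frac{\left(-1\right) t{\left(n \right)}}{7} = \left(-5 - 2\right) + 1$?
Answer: $\frac{i \sqrt{1350226}}{2} \approx 581.0 i$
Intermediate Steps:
$t{\left(n \right)} = 42$ ($t{\left(n \right)} = - 7 \left(\left(-5 - 2\right) + 1\right) = - 7 \left(-7 + 1\right) = \left(-7\right) \left(-6\right) = 42$)
$y{\left(k \right)} = - \frac{11}{2} - \frac{k}{2}$ ($y{\left(k \right)} = - \frac{k + 11}{2} = - \frac{11 + k}{2} = - \frac{11}{2} - \frac{k}{2}$)
$\sqrt{y{\left(t{\left(-19 \right)} \right)} - 337530} = \sqrt{\left(- \frac{11}{2} - 21\right) - 337530} = \sqrt{- \frac{53}{2} - 337530} = \sqrt{- \frac{675113}{2}} = \frac{i \sqrt{1350226}}{2}$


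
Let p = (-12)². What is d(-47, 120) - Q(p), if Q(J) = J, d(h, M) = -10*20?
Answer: -344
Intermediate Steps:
d(h, M) = -200
p = 144
d(-47, 120) - Q(p) = -200 - 1*144 = -200 - 144 = -344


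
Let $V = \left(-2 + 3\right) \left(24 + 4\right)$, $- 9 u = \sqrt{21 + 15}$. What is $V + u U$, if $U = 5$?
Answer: $\frac{74}{3} \approx 24.667$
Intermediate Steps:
$u = - \frac{2}{3}$ ($u = - \frac{\sqrt{21 + 15}}{9} = - \frac{\sqrt{36}}{9} = \left(- \frac{1}{9}\right) 6 = - \frac{2}{3} \approx -0.66667$)
$V = 28$ ($V = 1 \cdot 28 = 28$)
$V + u U = 28 - \frac{10}{3} = \frac{74}{3}$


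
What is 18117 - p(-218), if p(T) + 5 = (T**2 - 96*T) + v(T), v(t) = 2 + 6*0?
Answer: -50332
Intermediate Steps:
v(t) = 2 (v(t) = 2 + 0 = 2)
p(T) = -3 + T**2 - 96*T (p(T) = -5 + ((T**2 - 96*T) + 2) = -5 + (2 + T**2 - 96*T) = -3 + T**2 - 96*T)
18117 - p(-218) = 18117 - (-3 + (-218)**2 - 96*(-218)) = 18117 - (-3 + 47524 + 20928) = 18117 - 1*68449 = 18117 - 68449 = -50332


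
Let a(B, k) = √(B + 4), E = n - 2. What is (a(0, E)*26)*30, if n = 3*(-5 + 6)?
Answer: 1560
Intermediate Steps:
n = 3 (n = 3*1 = 3)
E = 1 (E = 3 - 2 = 1)
a(B, k) = √(4 + B)
(a(0, E)*26)*30 = (√(4 + 0)*26)*30 = (√4*26)*30 = (2*26)*30 = 52*30 = 1560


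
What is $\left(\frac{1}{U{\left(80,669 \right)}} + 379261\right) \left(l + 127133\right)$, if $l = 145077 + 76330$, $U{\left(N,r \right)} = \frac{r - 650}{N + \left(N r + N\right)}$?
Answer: $\frac{2530274577060}{19} \approx 1.3317 \cdot 10^{11}$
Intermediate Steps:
$U{\left(N,r \right)} = \frac{-650 + r}{2 N + N r}$ ($U{\left(N,r \right)} = \frac{-650 + r}{N + \left(N + N r\right)} = \frac{-650 + r}{2 N + N r}$)
$l = 221407$
$\left(\frac{1}{U{\left(80,669 \right)}} + 379261\right) \left(l + 127133\right) = \left(\frac{1}{\frac{1}{80} \frac{1}{2 + 669} \left(-650 + 669\right)} + 379261\right) \left(221407 + 127133\right) = \left(\frac{1}{\frac{1}{80} \cdot \frac{1}{671} \cdot 19} + 379261\right) 348540 = \left(\frac{1}{\frac{19}{53680}} + 379261\right) 348540 = \left(\frac{53680}{19} + 379261\right) 348540 = \frac{7259639}{19} \cdot 348540 = \frac{2530274577060}{19}$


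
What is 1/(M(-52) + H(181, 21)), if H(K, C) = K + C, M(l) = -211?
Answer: -⅑ ≈ -0.11111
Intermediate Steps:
H(K, C) = C + K
1/(M(-52) + H(181, 21)) = 1/(-211 + (21 + 181)) = 1/(-211 + 202) = 1/(-9) = -⅑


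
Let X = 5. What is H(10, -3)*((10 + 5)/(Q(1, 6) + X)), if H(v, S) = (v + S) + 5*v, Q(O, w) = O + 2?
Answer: 855/8 ≈ 106.88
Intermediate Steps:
Q(O, w) = 2 + O
H(v, S) = S + 6*v (H(v, S) = (S + v) + 5*v = S + 6*v)
H(10, -3)*((10 + 5)/(Q(1, 6) + X)) = (-3 + 6*10)*((10 + 5)/((2 + 1) + 5)) = (-3 + 60)*(15/(3 + 5)) = 57*(15/8) = 855/8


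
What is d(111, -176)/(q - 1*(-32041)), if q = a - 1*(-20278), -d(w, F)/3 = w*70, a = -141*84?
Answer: -4662/8095 ≈ -0.57591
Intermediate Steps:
a = -11844
d(w, F) = -210*w (d(w, F) = -3*w*70 = -210*w)
q = 8434 (q = -11844 - 1*(-20278) = -11844 + 20278 = 8434)
d(111, -176)/(q - 1*(-32041)) = (-210*111)/(8434 - 1*(-32041)) = -23310/(8434 + 32041) = -23310/40475 = -23310*1/40475 = -4662/8095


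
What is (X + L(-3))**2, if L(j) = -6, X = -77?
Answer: 6889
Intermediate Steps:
(X + L(-3))**2 = (-77 - 6)**2 = (-83)**2 = 6889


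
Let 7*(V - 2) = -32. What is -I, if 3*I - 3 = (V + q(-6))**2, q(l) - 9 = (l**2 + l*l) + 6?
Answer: -116476/49 ≈ -2377.1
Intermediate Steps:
V = -18/7 (V = 2 + (1/7)*(-32) = 2 - 32/7 = -18/7 ≈ -2.5714)
q(l) = 15 + 2*l**2 (q(l) = 9 + ((l**2 + l*l) + 6) = 9 + ((l**2 + l**2) + 6) = 9 + (2*l**2 + 6) = 9 + (6 + 2*l**2) = 15 + 2*l**2)
I = 116476/49 (I = 1 + (-18/7 + (15 + 2*(-6)**2))**2/3 = 1 + (-18/7 + (15 + 2*36))**2/3 = 1 + (-18/7 + (15 + 72))**2/3 = 1 + (-18/7 + 87)**2/3 = 1 + (591/7)**2/3 = 1 + (1/3)*(349281/49) = 1 + 116427/49 = 116476/49 ≈ 2377.1)
-I = -1*116476/49 = -116476/49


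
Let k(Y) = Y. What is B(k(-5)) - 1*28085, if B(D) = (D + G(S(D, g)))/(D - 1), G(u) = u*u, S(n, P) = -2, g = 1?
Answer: -168509/6 ≈ -28085.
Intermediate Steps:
G(u) = u²
B(D) = (4 + D)/(-1 + D) (B(D) = (D + (-2)²)/(D - 1) = (D + 4)/(-1 + D) = (4 + D)/(-1 + D))
B(k(-5)) - 1*28085 = (4 - 5)/(-1 - 5) - 1*28085 = -1/(-6) - 28085 = -⅙*(-1) - 28085 = ⅙ - 28085 = -168509/6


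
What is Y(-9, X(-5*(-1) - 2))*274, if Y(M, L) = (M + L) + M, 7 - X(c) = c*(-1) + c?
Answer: -3014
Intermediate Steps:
X(c) = 7 (X(c) = 7 - (c*(-1) + c) = 7 - (-c + c) = 7 - 1*0 = 7 + 0 = 7)
Y(M, L) = L + 2*M (Y(M, L) = (L + M) + M = L + 2*M)
Y(-9, X(-5*(-1) - 2))*274 = (7 + 2*(-9))*274 = (7 - 18)*274 = -11*274 = -3014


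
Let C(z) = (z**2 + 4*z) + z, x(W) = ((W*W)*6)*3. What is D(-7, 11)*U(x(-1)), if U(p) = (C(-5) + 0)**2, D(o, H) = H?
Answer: 0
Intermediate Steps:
x(W) = 18*W**2 (x(W) = (W**2*6)*3 = (6*W**2)*3 = 18*W**2)
C(z) = z**2 + 5*z
U(p) = 0 (U(p) = (-5*(5 - 5) + 0)**2 = (-5*0 + 0)**2 = (0 + 0)**2 = 0**2 = 0)
D(-7, 11)*U(x(-1)) = 11*0 = 0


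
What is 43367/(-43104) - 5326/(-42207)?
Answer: -177868785/202143392 ≈ -0.87991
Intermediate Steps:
43367/(-43104) - 5326/(-42207) = 43367*(-1/43104) - 5326*(-1/42207) = -43367/43104 + 5326/42207 = -177868785/202143392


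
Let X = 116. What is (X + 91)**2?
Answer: 42849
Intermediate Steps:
(X + 91)**2 = (116 + 91)**2 = 207**2 = 42849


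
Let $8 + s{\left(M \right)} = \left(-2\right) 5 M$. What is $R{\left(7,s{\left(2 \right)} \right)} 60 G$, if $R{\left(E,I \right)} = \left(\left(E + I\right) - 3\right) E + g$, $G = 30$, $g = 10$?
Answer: $-284400$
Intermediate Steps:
$s{\left(M \right)} = -8 - 10 M$ ($s{\left(M \right)} = -8 + \left(-2\right) 5 M = -8 - 10 M$)
$R{\left(E,I \right)} = 10 + E \left(-3 + E + I\right)$ ($R{\left(E,I \right)} = \left(\left(E + I\right) - 3\right) E + 10 = \left(-3 + E + I\right) E + 10 = E \left(-3 + E + I\right) + 10 = 10 + E \left(-3 + E + I\right)$)
$R{\left(7,s{\left(2 \right)} \right)} 60 G = \left(10 + 7^{2} - 21 + 7 \left(-8 - 20\right)\right) 60 \cdot 30 = \left(10 + 49 - 21 + 7 \left(-8 - 20\right)\right) 60 \cdot 30 = \left(10 + 49 - 21 + 7 \left(-28\right)\right) 60 \cdot 30 = \left(10 + 49 - 21 - 196\right) 60 \cdot 30 = \left(-158\right) 60 \cdot 30 = \left(-9480\right) 30 = -284400$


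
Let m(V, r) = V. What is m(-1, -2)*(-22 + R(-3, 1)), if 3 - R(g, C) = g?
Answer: 16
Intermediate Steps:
R(g, C) = 3 - g
m(-1, -2)*(-22 + R(-3, 1)) = -(-22 + (3 - 1*(-3))) = -(-22 + (3 + 3)) = -(-22 + 6) = -1*(-16) = 16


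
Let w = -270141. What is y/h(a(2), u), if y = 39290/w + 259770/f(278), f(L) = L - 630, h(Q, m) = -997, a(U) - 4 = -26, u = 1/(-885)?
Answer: 35094178825/47402181552 ≈ 0.74035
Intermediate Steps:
u = -1/885 ≈ -0.0011299
a(U) = -22 (a(U) = 4 - 26 = -22)
f(L) = -630 + L
y = -35094178825/47544816 (y = 39290/(-270141) + 259770/(-630 + 278) = 39290*(-1/270141) + 259770/(-352) = -39290/270141 + 259770*(-1/352) = -39290/270141 - 129885/176 = -35094178825/47544816 ≈ -738.13)
y/h(a(2), u) = -35094178825/47544816/(-997) = -35094178825/47544816*(-1/997) = 35094178825/47402181552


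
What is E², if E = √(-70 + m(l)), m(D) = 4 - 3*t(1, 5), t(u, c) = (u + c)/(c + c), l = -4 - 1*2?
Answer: -339/5 ≈ -67.800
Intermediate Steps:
l = -6 (l = -4 - 2 = -6)
t(u, c) = (c + u)/(2*c) (t(u, c) = (c + u)/((2*c)) = (c + u)*(1/(2*c)) = (c + u)/(2*c))
m(D) = 11/5 (m(D) = 4 - 3*(5 + 1)/(2*5) = 4 - 3*6/(2*5) = 4 - 3*⅗ = 4 - 9/5 = 11/5)
E = I*√1695/5 (E = √(-70 + 11/5) = √(-339/5) = I*√1695/5 ≈ 8.2341*I)
E² = (I*√1695/5)² = -339/5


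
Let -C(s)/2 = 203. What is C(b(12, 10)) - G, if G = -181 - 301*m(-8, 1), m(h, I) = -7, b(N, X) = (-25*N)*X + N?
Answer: -2332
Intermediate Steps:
b(N, X) = N - 25*N*X (b(N, X) = -25*N*X + N = N - 25*N*X)
C(s) = -406 (C(s) = -2*203 = -406)
G = 1926 (G = -181 - 301*(-7) = -181 + 2107 = 1926)
C(b(12, 10)) - G = -406 - 1*1926 = -406 - 1926 = -2332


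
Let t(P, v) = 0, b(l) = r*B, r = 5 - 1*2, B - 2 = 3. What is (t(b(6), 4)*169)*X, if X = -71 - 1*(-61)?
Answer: 0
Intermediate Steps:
B = 5 (B = 2 + 3 = 5)
r = 3 (r = 5 - 2 = 3)
b(l) = 15 (b(l) = 3*5 = 15)
X = -10 (X = -71 + 61 = -10)
(t(b(6), 4)*169)*X = (0*169)*(-10) = 0*(-10) = 0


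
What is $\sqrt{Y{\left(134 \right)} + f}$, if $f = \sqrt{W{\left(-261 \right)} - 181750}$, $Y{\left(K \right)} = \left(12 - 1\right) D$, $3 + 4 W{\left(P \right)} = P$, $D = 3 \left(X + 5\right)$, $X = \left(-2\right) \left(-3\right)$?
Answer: $\sqrt{363 + 2 i \sqrt{45454}} \approx 21.482 + 9.9244 i$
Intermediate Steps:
$X = 6$
$D = 33$ ($D = 3 \left(6 + 5\right) = 3 \cdot 11 = 33$)
$W{\left(P \right)} = - \frac{3}{4} + \frac{P}{4}$
$Y{\left(K \right)} = 363$ ($Y{\left(K \right)} = \left(12 - 1\right) 33 = 11 \cdot 33 = 363$)
$f = 2 i \sqrt{45454}$ ($f = \sqrt{\left(- \frac{3}{4} + \frac{1}{4} \left(-261\right)\right) - 181750} = \sqrt{\left(- \frac{3}{4} - \frac{261}{4}\right) - 181750} = \sqrt{-66 - 181750} = \sqrt{-181816} = 2 i \sqrt{45454} \approx 426.4 i$)
$\sqrt{Y{\left(134 \right)} + f} = \sqrt{363 + 2 i \sqrt{45454}}$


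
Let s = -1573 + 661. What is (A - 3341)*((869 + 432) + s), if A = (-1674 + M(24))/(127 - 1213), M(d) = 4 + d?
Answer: -705389260/543 ≈ -1.2991e+6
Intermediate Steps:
A = 823/543 (A = (-1674 + (4 + 24))/(127 - 1213) = (-1674 + 28)/(-1086) = -1646*(-1/1086) = 823/543 ≈ 1.5157)
s = -912
(A - 3341)*((869 + 432) + s) = (823/543 - 3341)*((869 + 432) - 912) = -1813340*(1301 - 912)/543 = -1813340/543*389 = -705389260/543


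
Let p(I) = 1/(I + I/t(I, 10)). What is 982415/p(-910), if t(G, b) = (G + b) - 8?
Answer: -405427934275/454 ≈ -8.9301e+8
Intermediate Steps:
t(G, b) = -8 + G + b
p(I) = 1/(I + I/(2 + I)) (p(I) = 1/(I + I/(-8 + I + 10)) = 1/(I + I/(2 + I)))
982415/p(-910) = 982415/(((2 - 910)/((-910)*(3 - 910)))) = 982415/((-1/910*(-908)/(-907))) = 982415/((-1/910*(-1/907)*(-908))) = 982415/(-454/412685) = 982415*(-412685/454) = -405427934275/454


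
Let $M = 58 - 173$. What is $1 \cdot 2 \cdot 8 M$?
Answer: $-1840$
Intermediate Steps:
$M = -115$
$1 \cdot 2 \cdot 8 M = 1 \cdot 2 \cdot 8 \left(-115\right) = 2 \cdot 8 \left(-115\right) = 16 \left(-115\right) = -1840$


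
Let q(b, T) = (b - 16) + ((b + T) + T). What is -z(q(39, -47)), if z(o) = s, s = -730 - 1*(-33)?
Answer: 697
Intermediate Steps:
q(b, T) = -16 + 2*T + 2*b (q(b, T) = (-16 + b) + ((T + b) + T) = (-16 + b) + (b + 2*T) = -16 + 2*T + 2*b)
s = -697 (s = -730 + 33 = -697)
z(o) = -697
-z(q(39, -47)) = -1*(-697) = 697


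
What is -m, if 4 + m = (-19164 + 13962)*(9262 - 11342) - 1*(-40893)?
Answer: -10861049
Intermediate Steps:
m = 10861049 (m = -4 + ((-19164 + 13962)*(9262 - 11342) - 1*(-40893)) = -4 + (-5202*(-2080) + 40893) = -4 + (10820160 + 40893) = -4 + 10861053 = 10861049)
-m = -1*10861049 = -10861049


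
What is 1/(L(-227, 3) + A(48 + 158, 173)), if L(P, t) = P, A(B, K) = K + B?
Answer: 1/152 ≈ 0.0065789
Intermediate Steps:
A(B, K) = B + K
1/(L(-227, 3) + A(48 + 158, 173)) = 1/(-227 + ((48 + 158) + 173)) = 1/(-227 + (206 + 173)) = 1/(-227 + 379) = 1/152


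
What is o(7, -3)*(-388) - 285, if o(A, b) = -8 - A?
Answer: 5535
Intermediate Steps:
o(7, -3)*(-388) - 285 = (-8 - 1*7)*(-388) - 285 = (-8 - 7)*(-388) - 285 = -15*(-388) - 285 = 5820 - 285 = 5535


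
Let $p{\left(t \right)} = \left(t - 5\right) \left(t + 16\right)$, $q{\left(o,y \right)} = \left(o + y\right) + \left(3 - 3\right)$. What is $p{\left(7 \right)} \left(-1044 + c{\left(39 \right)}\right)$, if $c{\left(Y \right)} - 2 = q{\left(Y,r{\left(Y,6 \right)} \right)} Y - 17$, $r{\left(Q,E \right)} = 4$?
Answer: $28428$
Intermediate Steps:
$q{\left(o,y \right)} = o + y$ ($q{\left(o,y \right)} = \left(o + y\right) + 0 = o + y$)
$p{\left(t \right)} = \left(-5 + t\right) \left(16 + t\right)$
$c{\left(Y \right)} = -15 + Y \left(4 + Y\right)$ ($c{\left(Y \right)} = 2 + \left(\left(Y + 4\right) Y - 17\right) = 2 + \left(\left(4 + Y\right) Y - 17\right) = 2 + \left(Y \left(4 + Y\right) - 17\right) = 2 + \left(-17 + Y \left(4 + Y\right)\right) = -15 + Y \left(4 + Y\right)$)
$p{\left(7 \right)} \left(-1044 + c{\left(39 \right)}\right) = \left(-80 + 7^{2} + 11 \cdot 7\right) \left(-1044 - \left(15 - 39 \left(4 + 39\right)\right)\right) = \left(-80 + 49 + 77\right) \left(-1044 + \left(-15 + 39 \cdot 43\right)\right) = 46 \left(-1044 + \left(-15 + 1677\right)\right) = 46 \left(-1044 + 1662\right) = 46 \cdot 618 = 28428$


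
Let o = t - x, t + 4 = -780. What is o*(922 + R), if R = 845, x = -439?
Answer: -609615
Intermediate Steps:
t = -784 (t = -4 - 780 = -784)
o = -345 (o = -784 - 1*(-439) = -784 + 439 = -345)
o*(922 + R) = -345*(922 + 845) = -345*1767 = -609615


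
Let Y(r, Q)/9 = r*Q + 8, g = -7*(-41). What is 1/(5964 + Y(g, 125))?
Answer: 1/328911 ≈ 3.0403e-6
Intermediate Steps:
g = 287
Y(r, Q) = 72 + 9*Q*r (Y(r, Q) = 9*(r*Q + 8) = 9*(Q*r + 8) = 9*(8 + Q*r) = 72 + 9*Q*r)
1/(5964 + Y(g, 125)) = 1/(5964 + (72 + 9*125*287)) = 1/(5964 + (72 + 322875)) = 1/(5964 + 322947) = 1/328911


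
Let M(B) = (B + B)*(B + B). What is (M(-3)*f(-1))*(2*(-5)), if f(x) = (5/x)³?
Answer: 45000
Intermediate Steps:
M(B) = 4*B² (M(B) = (2*B)*(2*B) = 4*B²)
f(x) = 125/x³
(M(-3)*f(-1))*(2*(-5)) = ((4*(-3)²)*(125/(-1)³))*(2*(-5)) = ((4*9)*(125*(-1)))*(-10) = (36*(-125))*(-10) = -4500*(-10) = 45000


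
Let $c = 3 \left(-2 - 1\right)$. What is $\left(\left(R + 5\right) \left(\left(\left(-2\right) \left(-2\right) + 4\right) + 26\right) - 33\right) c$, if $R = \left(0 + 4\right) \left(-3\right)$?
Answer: $2439$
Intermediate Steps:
$R = -12$ ($R = 4 \left(-3\right) = -12$)
$c = -9$ ($c = 3 \left(-3\right) = -9$)
$\left(\left(R + 5\right) \left(\left(\left(-2\right) \left(-2\right) + 4\right) + 26\right) - 33\right) c = \left(\left(-12 + 5\right) \left(\left(\left(-2\right) \left(-2\right) + 4\right) + 26\right) - 33\right) \left(-9\right) = \left(- 7 \left(\left(4 + 4\right) + 26\right) - 33\right) \left(-9\right) = \left(- 7 \left(8 + 26\right) - 33\right) \left(-9\right) = \left(\left(-7\right) 34 - 33\right) \left(-9\right) = \left(-238 - 33\right) \left(-9\right) = \left(-271\right) \left(-9\right) = 2439$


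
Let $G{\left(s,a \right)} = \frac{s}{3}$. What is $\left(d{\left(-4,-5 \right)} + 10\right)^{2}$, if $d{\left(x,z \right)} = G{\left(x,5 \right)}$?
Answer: $\frac{676}{9} \approx 75.111$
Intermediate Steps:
$G{\left(s,a \right)} = \frac{s}{3}$ ($G{\left(s,a \right)} = s \frac{1}{3} = \frac{s}{3}$)
$d{\left(x,z \right)} = \frac{x}{3}$
$\left(d{\left(-4,-5 \right)} + 10\right)^{2} = \left(\frac{1}{3} \left(-4\right) + 10\right)^{2} = \left(- \frac{4}{3} + 10\right)^{2} = \left(\frac{26}{3}\right)^{2} = \frac{676}{9}$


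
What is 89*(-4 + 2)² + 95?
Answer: 451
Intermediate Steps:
89*(-4 + 2)² + 95 = 89*(-2)² + 95 = 89*4 + 95 = 356 + 95 = 451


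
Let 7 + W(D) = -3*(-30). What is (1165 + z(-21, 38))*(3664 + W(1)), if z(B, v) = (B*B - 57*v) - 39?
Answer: -2244453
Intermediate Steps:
W(D) = 83 (W(D) = -7 - 3*(-30) = -7 + 90 = 83)
z(B, v) = -39 + B² - 57*v (z(B, v) = (B² - 57*v) - 39 = -39 + B² - 57*v)
(1165 + z(-21, 38))*(3664 + W(1)) = (1165 + (-39 + (-21)² - 57*38))*(3664 + 83) = (1165 + (-39 + 441 - 2166))*3747 = (1165 - 1764)*3747 = -599*3747 = -2244453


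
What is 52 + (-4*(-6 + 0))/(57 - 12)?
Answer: 788/15 ≈ 52.533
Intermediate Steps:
52 + (-4*(-6 + 0))/(57 - 12) = 52 - 4*(-6)/45 = 52 + 24*(1/45) = 52 + 8/15 = 788/15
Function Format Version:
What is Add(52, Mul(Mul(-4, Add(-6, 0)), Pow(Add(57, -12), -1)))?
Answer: Rational(788, 15) ≈ 52.533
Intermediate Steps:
Add(52, Mul(Mul(-4, Add(-6, 0)), Pow(Add(57, -12), -1))) = Add(52, Mul(Mul(-4, -6), Pow(45, -1))) = Add(52, Mul(24, Rational(1, 45))) = Add(52, Rational(8, 15)) = Rational(788, 15)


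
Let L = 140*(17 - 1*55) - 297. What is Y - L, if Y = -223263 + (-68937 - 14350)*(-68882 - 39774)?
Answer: 9049414626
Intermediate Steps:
Y = 9049409009 (Y = -223263 - 83287*(-108656) = -223263 + 9049632272 = 9049409009)
L = -5617 (L = 140*(17 - 55) - 297 = 140*(-38) - 297 = -5320 - 297 = -5617)
Y - L = 9049409009 - 1*(-5617) = 9049409009 + 5617 = 9049414626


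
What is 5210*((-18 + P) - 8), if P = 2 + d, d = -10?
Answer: -177140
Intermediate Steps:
P = -8 (P = 2 - 10 = -8)
5210*((-18 + P) - 8) = 5210*((-18 - 8) - 8) = 5210*(-26 - 8) = 5210*(-34) = -177140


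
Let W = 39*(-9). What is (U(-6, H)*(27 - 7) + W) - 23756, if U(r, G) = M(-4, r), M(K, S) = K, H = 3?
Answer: -24187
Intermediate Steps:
W = -351
U(r, G) = -4
(U(-6, H)*(27 - 7) + W) - 23756 = (-4*(27 - 7) - 351) - 23756 = (-4*20 - 351) - 23756 = (-80 - 351) - 23756 = -431 - 23756 = -24187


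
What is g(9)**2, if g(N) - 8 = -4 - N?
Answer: 25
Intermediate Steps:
g(N) = 4 - N (g(N) = 8 + (-4 - N) = 4 - N)
g(9)**2 = (4 - 1*9)**2 = (4 - 9)**2 = (-5)**2 = 25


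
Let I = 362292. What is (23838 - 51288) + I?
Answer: 334842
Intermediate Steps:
(23838 - 51288) + I = (23838 - 51288) + 362292 = -27450 + 362292 = 334842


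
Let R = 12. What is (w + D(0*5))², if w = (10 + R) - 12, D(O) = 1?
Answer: 121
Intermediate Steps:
w = 10 (w = (10 + 12) - 12 = 22 - 12 = 10)
(w + D(0*5))² = (10 + 1)² = 11² = 121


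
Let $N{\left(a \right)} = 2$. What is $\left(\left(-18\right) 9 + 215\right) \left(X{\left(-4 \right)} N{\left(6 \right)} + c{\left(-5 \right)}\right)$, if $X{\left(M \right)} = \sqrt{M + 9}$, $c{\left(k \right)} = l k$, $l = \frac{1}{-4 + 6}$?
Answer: $- \frac{265}{2} + 106 \sqrt{5} \approx 104.52$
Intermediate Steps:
$l = \frac{1}{2} \approx 0.5$
$c{\left(k \right)} = \frac{k}{2}$
$X{\left(M \right)} = \sqrt{9 + M}$
$\left(\left(-18\right) 9 + 215\right) \left(X{\left(-4 \right)} N{\left(6 \right)} + c{\left(-5 \right)}\right) = \left(\left(-18\right) 9 + 215\right) \left(\sqrt{9 - 4} \cdot 2 + \frac{1}{2} \left(-5\right)\right) = \left(-162 + 215\right) \left(\sqrt{5} \cdot 2 - \frac{5}{2}\right) = 53 \left(2 \sqrt{5} - \frac{5}{2}\right) = 53 \left(- \frac{5}{2} + 2 \sqrt{5}\right) = - \frac{265}{2} + 106 \sqrt{5}$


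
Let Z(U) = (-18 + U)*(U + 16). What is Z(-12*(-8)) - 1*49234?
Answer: -40498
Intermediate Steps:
Z(U) = (-18 + U)*(16 + U)
Z(-12*(-8)) - 1*49234 = (-288 + (-12*(-8))² - (-24)*(-8)) - 1*49234 = (-288 + 96² - 2*96) - 49234 = (-288 + 9216 - 192) - 49234 = 8736 - 49234 = -40498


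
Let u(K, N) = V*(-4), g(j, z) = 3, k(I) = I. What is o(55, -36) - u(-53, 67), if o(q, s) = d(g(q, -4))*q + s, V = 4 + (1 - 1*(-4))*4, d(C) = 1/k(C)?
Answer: 235/3 ≈ 78.333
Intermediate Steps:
d(C) = 1/C
V = 24 (V = 4 + (1 + 4)*4 = 4 + 5*4 = 4 + 20 = 24)
o(q, s) = s + q/3 (o(q, s) = q/3 + s = s + q/3)
u(K, N) = -96 (u(K, N) = 24*(-4) = -96)
o(55, -36) - u(-53, 67) = (-36 + (⅓)*55) - 1*(-96) = (-36 + 55/3) + 96 = -53/3 + 96 = 235/3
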